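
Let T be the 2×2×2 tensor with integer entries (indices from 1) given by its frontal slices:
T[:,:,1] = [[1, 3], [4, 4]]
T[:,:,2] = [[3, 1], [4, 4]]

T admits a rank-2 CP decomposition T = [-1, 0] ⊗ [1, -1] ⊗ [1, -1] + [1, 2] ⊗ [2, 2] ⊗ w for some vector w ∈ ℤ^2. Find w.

Subtract the known terms from T to get the rank-1 residual R = [1, 2] ⊗ [2, 2] ⊗ w, so R[i,j,k] = a[i]·b[j]·w[k]. Pick indices with nonzero a[1]·b[1] = (1)·(2) = 2. Only the fibre through (1,1,·) is needed: R[1,1,:] = T[1,1,:] − Σₗ aₗ[1]bₗ[1]cₗ = [1, 3] − (-1)·(1)·[1, -1] = [2, 2]. Then w[k] = R[1,1,k] / 2 for each k, giving w = [2, 2] / 2 = [1, 1].

w = [1, 1]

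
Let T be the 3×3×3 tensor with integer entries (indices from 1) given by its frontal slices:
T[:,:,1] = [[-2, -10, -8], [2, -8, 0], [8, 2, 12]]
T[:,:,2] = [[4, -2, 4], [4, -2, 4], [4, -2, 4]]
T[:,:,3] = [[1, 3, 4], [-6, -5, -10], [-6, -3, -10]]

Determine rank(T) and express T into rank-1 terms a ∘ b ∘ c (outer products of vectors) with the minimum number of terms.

rank(T) = 3

Lower bound: the mode-2 unfolding of T (rows indexed by j, columns by (i,k) = (1,1), (1,2), (1,3), (2,1), (2,2), (2,3), (3,1), (3,2), (3,3)) is [[-2, 4, 1, 2, 4, -6, 8, 4, -6], [-10, -2, 3, -8, -2, -5, 2, -2, -3], [-8, 4, 4, 0, 4, -10, 12, 4, -10]].
There the 3×3 minor on rows j ∈ {1, 2, 3}, columns (i,k) ∈ {(1,1), (1,2), (1,3)} is det [[-2, 4, 1], [-10, -2, 3], [-8, 4, 4]] = 48 ≠ 0, so this unfolding has rank ≥ 3; CP rank is at least every unfolding rank, so rank(T) ≥ 3. (This is only a lower bound: in general the CP rank may exceed every unfolding rank, so we still need to exhibit 3 rank-1 terms summing to T.)
Upper bound: T is a sum of 3 rank-1 terms, T = [1, 1, 1] ∘ [2, -1, 2] ∘ [2, 2, -1] + [1, 2, 0] ∘ [1, 2, 2] ∘ [-2, 0, -1] + [2, -1, -2] ∘ [1, 1, 2] ∘ [-2, 0, 2] (written with every a and b primitive with positive leading entry and the scale carried by c; CP decompositions are not unique, and this one is verified by expanding entrywise), so rank(T) ≤ 3.
These bounds meet, so rank(T) = 3.
Check entry T[1,1,2] = 4: (1)·(2)·(2) + (1)·(1)·(0) + (2)·(1)·(0) = 4.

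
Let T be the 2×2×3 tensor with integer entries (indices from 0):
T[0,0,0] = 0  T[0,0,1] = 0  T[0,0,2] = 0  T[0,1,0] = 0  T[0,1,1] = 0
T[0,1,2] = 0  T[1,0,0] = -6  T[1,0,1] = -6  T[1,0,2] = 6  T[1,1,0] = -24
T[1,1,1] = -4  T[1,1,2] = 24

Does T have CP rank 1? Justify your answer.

No

The mode-3 unfolding of T (rows indexed by k, columns by (i,j) = (0,0), (0,1), (1,0), (1,1)) is [[0, 0, -6, -24], [0, 0, -6, -4], [0, 0, 6, 24]].
There the 2×2 minor on rows k ∈ {0, 1}, columns (i,j) ∈ {(1,0), (1,1)} is det [[-6, -24], [-6, -4]] = -120 ≠ 0, so this unfolding has rank ≥ 2; CP rank is at least every unfolding rank, so rank(T) ≥ 2.
In particular rank(T) ≥ 2 > 1, so T is not rank-1.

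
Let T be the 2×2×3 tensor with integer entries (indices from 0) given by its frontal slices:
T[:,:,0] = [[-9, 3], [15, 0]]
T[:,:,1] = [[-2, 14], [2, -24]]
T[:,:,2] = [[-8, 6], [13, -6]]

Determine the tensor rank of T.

2

Lower bound: the mode-1 unfolding of T (rows indexed by i, columns by (j,k) = (0,0), (0,1), (0,2), (1,0), (1,1), (1,2)) is [[-9, -2, -8, 3, 14, 6], [15, 2, 13, 0, -24, -6]].
There the 2×2 minor on rows i ∈ {0, 1}, columns (j,k) ∈ {(0,0), (0,1)} is det [[-9, -2], [15, 2]] = 12 ≠ 0, so this unfolding has rank ≥ 2; CP rank is at least every unfolding rank, so rank(T) ≥ 2. (This is only a lower bound: in general the CP rank may exceed every unfolding rank, so we still need to exhibit 2 rank-1 terms summing to T.)
Upper bound — finding two terms. Write S_k = T[:,:,k] for the frontal slices: S₀ = [[-9, 3], [15, 0]], S₁ = [[-2, 14], [2, -24]], S₂ = [[-8, 6], [13, -6]].
If T = a₁ ⊗ b₁ ⊗ c₁ + a₂ ⊗ b₂ ⊗ c₂ then each S_k = c₁[k]·a₁b₁ᵀ + c₂[k]·a₂b₂ᵀ. S₀ and S₁ are linearly independent, so a₁b₁ᵀ and a₂b₂ᵀ must span the same plane of matrices: they are the rank-1 matrices of the form x·S₀ + y·S₁.
det(x·S₀ + y·S₁) is −45·x² + 20·y² = (-5)·(3·x − 2·y)(3·x + 2·y), vanishing at (x:y) = (2:3) and (2:-3).
M₁ = 2·S₀ + 3·S₁ = [[-24, 48], [36, -72]] = (-12)·[2, -3][1, -2]ᵀ and M₂ = 2·S₀ − 3·S₁ = [[-12, -36], [24, 72]] = (-12)·[1, -2][1, 3]ᵀ, so take a₁ = [2, -3], b₁ = [1, -2], a₂ = [1, -2], b₂ = [1, 3].
Each slice is an integer combination of E₁ = a₁b₁ᵀ and E₂ = a₂b₂ᵀ: S₀ = −3·E₁ − 3·E₂, S₁ = −2·E₁ + 2·E₂, S₂ = −3·E₁ − 2·E₂; reading off coefficients, c₁ = [-3, -2, -3] and c₂ = [-3, 2, -2].
Hence T = [2, -3] ⊗ [1, -2] ⊗ [-3, -2, -3] + [1, -2] ⊗ [1, 3] ⊗ [-3, 2, -2], so rank(T) ≤ 2.
These bounds meet, so rank(T) = 2.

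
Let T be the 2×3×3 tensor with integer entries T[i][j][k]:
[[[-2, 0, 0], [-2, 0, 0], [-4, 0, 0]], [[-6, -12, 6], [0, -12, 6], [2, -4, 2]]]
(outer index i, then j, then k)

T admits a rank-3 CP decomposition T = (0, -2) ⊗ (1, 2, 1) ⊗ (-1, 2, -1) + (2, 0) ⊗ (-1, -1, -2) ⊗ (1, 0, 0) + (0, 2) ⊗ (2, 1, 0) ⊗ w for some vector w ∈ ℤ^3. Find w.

Subtract the known terms from T to get the rank-1 residual R = (0, 2) ⊗ (2, 1, 0) ⊗ w, so R[i,j,k] = a[i]·b[j]·w[k]. Pick indices with nonzero a[1]·b[0] = (2)·(2) = 4. Only the fibre through (1,0,·) is needed: R[1,0,:] = T[1,0,:] − Σₗ aₗ[1]bₗ[0]cₗ = [-6, -12, 6] − (-2)·(1)·(-1, 2, -1) − (0)·(-1)·(1, 0, 0) = [-8, -8, 4]. Then w[k] = R[1,0,k] / 4 for each k, giving w = [-8, -8, 4] / 4 = (-2, -2, 1).

w = (-2, -2, 1)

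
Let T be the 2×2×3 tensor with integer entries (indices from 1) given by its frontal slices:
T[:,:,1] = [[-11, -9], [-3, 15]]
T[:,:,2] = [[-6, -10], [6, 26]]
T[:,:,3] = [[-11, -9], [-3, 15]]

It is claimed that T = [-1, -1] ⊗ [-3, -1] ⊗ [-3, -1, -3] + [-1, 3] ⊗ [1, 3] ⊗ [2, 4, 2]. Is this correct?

No

Reconstruct entry (1,1,2) from the claimed factors: Σₗ aₗ[1]bₗ[1]cₗ[2] = (-1)·(-3)·(-1) + (-1)·(1)·(4) = -7, but T[1,1,2] = -6. The claim is false.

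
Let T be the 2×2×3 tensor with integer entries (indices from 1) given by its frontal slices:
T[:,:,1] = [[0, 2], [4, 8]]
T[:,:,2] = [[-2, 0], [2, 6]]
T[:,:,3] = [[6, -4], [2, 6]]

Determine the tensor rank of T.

Lower bound: the mode-3 unfolding of T (rows indexed by k, columns by (i,j) = (1,1), (1,2), (2,1), (2,2)) is [[0, 2, 4, 8], [-2, 0, 2, 6], [6, -4, 2, 6]].
There the 3×3 minor on rows k ∈ {1, 2, 3}, columns (i,j) ∈ {(1,1), (1,2), (2,1)} is det [[0, 2, 4], [-2, 0, 2], [6, -4, 2]] = 64 ≠ 0, so this unfolding has rank ≥ 3; CP rank is at least every unfolding rank, so rank(T) ≥ 3. (This is only a lower bound: in general the CP rank may exceed every unfolding rank, so we still need to exhibit 3 rank-1 terms summing to T.)
Upper bound: T is a sum of 3 rank-1 terms, T = [1, -1] ⊗ [0, 1] ⊗ [-4, -4, -4] + [1, 0] ⊗ [2, -1] ⊗ [-2, -2, 2] + [1, 1] ⊗ [1, 1] ⊗ [4, 2, 2] (one valid choice — decompositions are not unique — normalised so each a, b is primitive with positive first nonzero entry; check it by expanding all entries), so rank(T) ≤ 3.
These bounds meet, so rank(T) = 3.

3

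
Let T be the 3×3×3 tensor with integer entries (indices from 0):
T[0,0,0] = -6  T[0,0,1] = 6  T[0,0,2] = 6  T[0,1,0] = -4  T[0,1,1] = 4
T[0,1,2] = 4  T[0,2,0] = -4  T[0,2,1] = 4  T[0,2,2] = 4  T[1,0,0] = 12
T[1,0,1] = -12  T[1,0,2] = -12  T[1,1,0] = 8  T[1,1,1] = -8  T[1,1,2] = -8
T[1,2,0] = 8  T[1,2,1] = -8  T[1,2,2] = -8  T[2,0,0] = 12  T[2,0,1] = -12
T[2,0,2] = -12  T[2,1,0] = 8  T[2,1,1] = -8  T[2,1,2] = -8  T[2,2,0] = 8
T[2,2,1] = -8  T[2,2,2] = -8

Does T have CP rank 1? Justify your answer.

If T = a ⊗ b ⊗ c then every fibre of T is a multiple of the corresponding factor, so read the factors off the fibres through the nonzero entry T[0,0,0] = -6.
The mode-1 fibre T[:,0,0] = [-6, 12, 12] gives a = (1, -2, -2) (primitive direction); the mode-2 fibre T[0,:,0] = [-6, -4, -4] gives b = (3, 2, 2); then c[k] = T[0,0,k] / (a[0]·b[0]) = [-6, 6, 6] / 3 = (-2, 2, 2).
Expanding (1, -2, -2) ⊗ (3, 2, 2) ⊗ (-2, 2, 2) reproduces all 27 entries of T, so T = (1, -2, -2) ⊗ (3, 2, 2) ⊗ (-2, 2, 2) and rank(T) ≤ 1.
Equivalently every frontal slice T[:,:,k] is c[k] times the rank-1 matrix (1, -2, -2) ⊗ (3, 2, 2). So T has rank 1 (it is nonzero).

Yes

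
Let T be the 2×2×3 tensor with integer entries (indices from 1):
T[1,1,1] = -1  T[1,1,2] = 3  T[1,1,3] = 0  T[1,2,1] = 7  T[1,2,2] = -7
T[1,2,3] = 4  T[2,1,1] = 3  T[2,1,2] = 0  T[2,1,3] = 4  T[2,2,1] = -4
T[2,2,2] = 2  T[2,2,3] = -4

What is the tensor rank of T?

3

Lower bound: in the mode-3 unfolding of T (rows indexed by k, columns by (i,j)) the 3×3 minor on rows k ∈ {1, 2, 3}, columns (i,j) ∈ {(1,1), (1,2), (2,1)} is det [[-1, 7, 3], [3, -7, 0], [0, 4, 4]] = -20 ≠ 0, so that unfolding has rank ≥ 3 and hence rank(T) ≥ 3 (CP rank is at least every unfolding rank, though it can be larger).
Upper bound: T is a sum of 3 rank-1 terms, T = [1, -2] ∘ [1, -1] ∘ [-1, -1, -2] + [1, 0] ∘ [1, 1] ∘ [2, 0, 2] + [2, -1] ∘ [1, -2] ∘ [-1, 2, 0] (written with every a and b primitive with positive leading entry and the scale carried by c; CP decompositions are not unique, and this one is verified by expanding entrywise), so rank(T) ≤ 3.
These bounds meet, so rank(T) = 3.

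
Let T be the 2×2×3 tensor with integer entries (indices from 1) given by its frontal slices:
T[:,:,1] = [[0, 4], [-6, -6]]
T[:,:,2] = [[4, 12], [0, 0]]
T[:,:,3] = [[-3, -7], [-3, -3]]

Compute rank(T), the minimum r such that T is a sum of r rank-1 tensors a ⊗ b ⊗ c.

Lower bound: the mode-3 unfolding of T (rows indexed by k, columns by (i,j) = (1,1), (1,2), (2,1), (2,2)) is [[0, 4, -6, -6], [4, 12, 0, 0], [-3, -7, -3, -3]].
There the 2×2 minor on rows k ∈ {1, 2}, columns (i,j) ∈ {(1,1), (1,2)} is det [[0, 4], [4, 12]] = -16 ≠ 0, so this unfolding has rank ≥ 2; CP rank is at least every unfolding rank, so rank(T) ≥ 2. (Unfolding ranks only ever bound the CP rank from below — rank(T) can be strictly larger than all of them — so the matching upper bound has to come from an explicit 2-term decomposition.)
Upper bound — finding two terms. Write S_k = T[:,:,k] for the frontal slices: S₁ = [[0, 4], [-6, -6]], S₂ = [[4, 12], [0, 0]], S₃ = [[-3, -7], [-3, -3]].
If T = a₁ ⊗ b₁ ⊗ c₁ + a₂ ⊗ b₂ ⊗ c₂ then each S_k = c₁[k]·a₁b₁ᵀ + c₂[k]·a₂b₂ᵀ. S₁ and S₂ are linearly independent, so a₁b₁ᵀ and a₂b₂ᵀ must span the same plane of matrices: they are the rank-1 matrices of the form x·S₁ + y·S₂.
det(x·S₁ + y·S₂) is 24·x² + 48·xy = 24·(x + 2·y)(x), vanishing at (x:y) = (2:-1) and (0:1).
M₁ = 2·S₁ − S₂ = [[-4, -4], [-12, -12]] = (-4)·[1, 3][1, 1]ᵀ and M₂ = S₂ = [[4, 12], [0, 0]] = 4·[1, 0][1, 3]ᵀ, so take a₁ = [1, 3], b₁ = [1, 1], a₂ = [1, 0], b₂ = [1, 3].
Each slice is an integer combination of E₁ = a₁b₁ᵀ and E₂ = a₂b₂ᵀ: S₁ = −2·E₁ + 2·E₂, S₂ = 4·E₂, S₃ = −E₁ − 2·E₂; reading off coefficients, c₁ = [-2, 0, -1] and c₂ = [2, 4, -2].
Hence T = [1, 3] ⊗ [1, 1] ⊗ [-2, 0, -1] + [1, 0] ⊗ [1, 3] ⊗ [2, 4, -2], so rank(T) ≤ 2.
These bounds meet, so rank(T) = 2.
Check entry T[1,2,2] = 12: (1)·(1)·(0) + (1)·(3)·(4) = 12.

2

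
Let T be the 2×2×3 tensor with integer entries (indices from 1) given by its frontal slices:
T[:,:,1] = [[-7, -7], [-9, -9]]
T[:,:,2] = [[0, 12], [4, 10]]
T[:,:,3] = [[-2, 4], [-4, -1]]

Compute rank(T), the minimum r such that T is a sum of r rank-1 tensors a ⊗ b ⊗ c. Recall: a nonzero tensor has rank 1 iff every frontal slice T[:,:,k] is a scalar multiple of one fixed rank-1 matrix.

3

Lower bound: the mode-3 unfolding of T (rows indexed by k, columns by (i,j) = (1,1), (1,2), (2,1), (2,2)) is [[-7, -7, -9, -9], [0, 12, 4, 10], [-2, 4, -4, -1]].
There the 3×3 minor on rows k ∈ {1, 2, 3}, columns (i,j) ∈ {(1,1), (1,2), (2,1)} is det [[-7, -7, -9], [0, 12, 4], [-2, 4, -4]] = 288 ≠ 0, so this unfolding has rank ≥ 3; CP rank is at least every unfolding rank, so rank(T) ≥ 3. (This is only a lower bound: in general the CP rank may exceed every unfolding rank, so we still need to exhibit 3 rank-1 terms summing to T.)
Upper bound: T is a sum of 3 rank-1 terms, T = [1, -1] ⊗ [1, 1] ⊗ [1, 0, 2] + [1, 1] ⊗ [1, 1] ⊗ [-8, 8, 0] + [2, 1] ⊗ [2, -1] ⊗ [0, -2, -1] (written with every a and b primitive with positive leading entry and the scale carried by c; CP decompositions are not unique, and this one is verified by expanding entrywise), so rank(T) ≤ 3.
These bounds meet, so rank(T) = 3.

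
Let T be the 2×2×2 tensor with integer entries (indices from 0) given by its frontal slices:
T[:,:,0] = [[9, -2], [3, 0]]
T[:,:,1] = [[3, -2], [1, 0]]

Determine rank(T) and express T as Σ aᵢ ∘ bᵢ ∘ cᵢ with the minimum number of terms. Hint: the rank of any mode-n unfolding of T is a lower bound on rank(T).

Lower bound: in the mode-2 unfolding of T (rows indexed by j, columns by (i,k)) the 2×2 minor on rows j ∈ {0, 1}, columns (i,k) ∈ {(0,0), (0,1)} is det [[9, 3], [-2, -2]] = -12 ≠ 0, so that unfolding has rank ≥ 2 and hence rank(T) ≥ 2 (CP rank is at least every unfolding rank, though it can be larger).
Upper bound: with S_k = T[:,:,k], the two rank-1 terms a₁b₁ᵀ, a₂b₂ᵀ are the rank-1 members of the pencil x·S₀ + y·S₁.
det(x·S₀ + y·S₁) is 6·x² + 8·xy + 2·y² = 2·(x + y)(3·x + y), vanishing at (x:y) = (1:-1) and (1:-3).
M₁ = S₀ − S₁ = [[6, 0], [2, 0]] = 2·[3, 1][1, 0]ᵀ and M₂ = S₀ − 3·S₁ = [[0, 4], [0, 0]] = 4·[1, 0][0, 1]ᵀ, so take a₁ = [3, 1], b₁ = [1, 0], a₂ = [1, 0], b₂ = [0, 1].
Each slice is an integer combination of E₁ = a₁b₁ᵀ and E₂ = a₂b₂ᵀ: S₀ = 3·E₁ − 2·E₂, S₁ = E₁ − 2·E₂; reading off coefficients, c₁ = [3, 1] and c₂ = [-2, -2].
Hence T = [3, 1] ∘ [1, 0] ∘ [3, 1] + [1, 0] ∘ [0, 1] ∘ [-2, -2], so rank(T) ≤ 2.
These bounds meet, so rank(T) = 2.

rank(T) = 2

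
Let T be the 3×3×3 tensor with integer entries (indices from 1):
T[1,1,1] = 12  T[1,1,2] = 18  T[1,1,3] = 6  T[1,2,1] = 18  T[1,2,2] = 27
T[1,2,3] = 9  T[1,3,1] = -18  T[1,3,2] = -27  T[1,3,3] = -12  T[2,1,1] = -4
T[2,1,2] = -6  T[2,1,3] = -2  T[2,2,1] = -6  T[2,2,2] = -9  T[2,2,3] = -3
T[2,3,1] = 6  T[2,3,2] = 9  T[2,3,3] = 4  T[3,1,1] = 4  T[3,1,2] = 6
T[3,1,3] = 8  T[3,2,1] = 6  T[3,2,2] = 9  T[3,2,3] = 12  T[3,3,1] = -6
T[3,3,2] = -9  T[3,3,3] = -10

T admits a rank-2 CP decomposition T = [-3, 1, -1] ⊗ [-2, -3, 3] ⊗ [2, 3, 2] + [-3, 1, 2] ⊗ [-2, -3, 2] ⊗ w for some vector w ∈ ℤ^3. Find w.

w = [0, 0, -1]

Subtract the known terms from T to get the rank-1 residual R = [-3, 1, 2] ⊗ [-2, -3, 2] ⊗ w, so R[i,j,k] = a[i]·b[j]·w[k]. Pick indices with nonzero a[1]·b[1] = (-3)·(-2) = 6. Only the fibre through (1,1,·) is needed: R[1,1,:] = T[1,1,:] − Σₗ aₗ[1]bₗ[1]cₗ = [12, 18, 6] − (-3)·(-2)·[2, 3, 2] = [0, 0, -6]. Then w[k] = R[1,1,k] / 6 for each k, giving w = [0, 0, -6] / 6 = [0, 0, -1].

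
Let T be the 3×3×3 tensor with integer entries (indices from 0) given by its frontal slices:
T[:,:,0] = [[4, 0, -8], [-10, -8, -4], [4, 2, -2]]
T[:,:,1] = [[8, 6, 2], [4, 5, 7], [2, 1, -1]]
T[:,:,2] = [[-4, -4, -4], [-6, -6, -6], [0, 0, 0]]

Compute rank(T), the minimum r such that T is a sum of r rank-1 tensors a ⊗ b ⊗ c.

2

Lower bound: the mode-3 unfolding of T (rows indexed by k, columns by (i,j) = (0,0), (0,1), (0,2), (1,0), (1,1), (1,2), (2,0), (2,1), (2,2)) is [[4, 0, -8, -10, -8, -4, 4, 2, -2], [8, 6, 2, 4, 5, 7, 2, 1, -1], [-4, -4, -4, -6, -6, -6, 0, 0, 0]].
There the 2×2 minor on rows k ∈ {0, 1}, columns (i,j) ∈ {(0,0), (0,1)} is det [[4, 0], [8, 6]] = 24 ≠ 0, so this unfolding has rank ≥ 2; CP rank is at least every unfolding rank, so rank(T) ≥ 2. (Flattening ranks never certify an upper bound on CP rank; for that we must actually write T with 2 rank-1 terms.)
Upper bound — finding two terms. Write S_k = T[:,:,k] for the frontal slices: S₀ = [[4, 0, -8], [-10, -8, -4], [4, 2, -2]], S₁ = [[8, 6, 2], [4, 5, 7], [2, 1, -1]], S₂ = [[-4, -4, -4], [-6, -6, -6], [0, 0, 0]].
If T = a₁ ⊗ b₁ ⊗ c₁ + a₂ ⊗ b₂ ⊗ c₂ then each S_k = c₁[k]·a₁b₁ᵀ + c₂[k]·a₂b₂ᵀ. S₀ and S₁ are linearly independent, so a₁b₁ᵀ and a₂b₂ᵀ must span the same plane of matrices: they are the rank-1 matrices of the form x·S₀ + y·S₁.
The 2×2 minor of x·S₀ + y·S₁ on rows {0,1}, columns {0,1} is −32·x² + 16·xy + 16·y² = (-16)·(x − y)(2·x + y), vanishing at (x:y) = (1:1) and (1:-2).
M₁ = S₀ + S₁ = [[12, 6, -6], [-6, -3, 3], [6, 3, -3]] = 3·(2, -1, 1)(2, 1, -1)ᵀ and M₂ = S₀ − 2·S₁ = [[-12, -12, -12], [-18, -18, -18], [0, 0, 0]] = (-6)·(2, 3, 0)(1, 1, 1)ᵀ, so take a₁ = (2, -1, 1), b₁ = (2, 1, -1), a₂ = (2, 3, 0), b₂ = (1, 1, 1).
Each slice is an integer combination of E₁ = a₁b₁ᵀ and E₂ = a₂b₂ᵀ: S₀ = 2·E₁ − 2·E₂, S₁ = E₁ + 2·E₂, S₂ = −2·E₂; reading off coefficients, c₁ = (2, 1, 0) and c₂ = (-2, 2, -2).
Hence T = (2, -1, 1) ⊗ (2, 1, -1) ⊗ (2, 1, 0) + (2, 3, 0) ⊗ (1, 1, 1) ⊗ (-2, 2, -2), so rank(T) ≤ 2.
These bounds meet, so rank(T) = 2.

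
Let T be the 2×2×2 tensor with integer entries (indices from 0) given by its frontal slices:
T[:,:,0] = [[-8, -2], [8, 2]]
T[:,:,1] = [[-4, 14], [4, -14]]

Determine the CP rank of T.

2

Lower bound: in the mode-2 unfolding of T (rows indexed by j, columns by (i,k)) the 2×2 minor on rows j ∈ {0, 1}, columns (i,k) ∈ {(0,0), (0,1)} is det [[-8, -4], [-2, 14]] = -120 ≠ 0, so that unfolding has rank ≥ 2 and hence rank(T) ≥ 2 (CP rank is at least every unfolding rank, though it can be larger).
Upper bound: T[i,:,:] = a[i]·M for every slice, with a = (1, -1) and M = [[-8, -4], [-2, 14]] (rows j, columns k).
Splitting M by its rows (j = 0, 1), M = (1, 0)(-8, -4)ᵀ + (0, 1)(-2, 14)ᵀ.
Hence T = (1, -1) ⊗ (1, 0) ⊗ (-8, -4) + (1, -1) ⊗ (0, 1) ⊗ (-2, 14), so rank(T) ≤ 2.
These bounds meet, so rank(T) = 2.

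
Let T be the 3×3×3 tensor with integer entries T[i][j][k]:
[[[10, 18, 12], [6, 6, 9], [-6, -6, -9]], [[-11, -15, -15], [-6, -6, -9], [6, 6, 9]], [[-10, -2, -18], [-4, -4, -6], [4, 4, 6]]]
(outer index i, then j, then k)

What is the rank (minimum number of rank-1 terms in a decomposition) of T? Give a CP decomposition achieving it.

Lower bound: in the mode-1 unfolding of T (rows indexed by i, columns by (j,k)) the 2×2 minor on rows i ∈ {0, 1}, columns (j,k) ∈ {(0,0), (0,1)} is det [[10, 18], [-11, -15]] = 48 ≠ 0, so that unfolding has rank ≥ 2 and hence rank(T) ≥ 2 (CP rank is at least every unfolding rank, though it can be larger).
Upper bound: with S_k = T[:,:,k], the two rank-1 terms a₁b₁ᵀ, a₂b₂ᵀ are the rank-1 members of the pencil x·S₀ + y·S₁.
The 2×2 minor of x·S₀ + y·S₁ on rows {0,1}, columns {0,1} is 6·x² − 12·xy − 18·y² = 6·(x − 3·y)(x + y), vanishing at (x:y) = (3:1) and (1:-1).
M₁ = 3·S₀ + S₁ = [[48, 24, -24], [-48, -24, 24], [-32, -16, 16]] = 8·[3, -3, -2][2, 1, -1]ᵀ and M₂ = S₀ − S₁ = [[-8, 0, 0], [4, 0, 0], [-8, 0, 0]] = (-4)·[2, -1, 2][1, 0, 0]ᵀ, so take a₁ = [3, -3, -2], b₁ = [2, 1, -1], a₂ = [2, -1, 2], b₂ = [1, 0, 0].
Each slice is an integer combination of E₁ = a₁b₁ᵀ and E₂ = a₂b₂ᵀ: S₀ = 2·E₁ − E₂, S₁ = 2·E₁ + 3·E₂, S₂ = 3·E₁ − 3·E₂; reading off coefficients, c₁ = [2, 2, 3] and c₂ = [-1, 3, -3].
Hence T = [3, -3, -2] ⊗ [2, 1, -1] ⊗ [2, 2, 3] + [2, -1, 2] ⊗ [1, 0, 0] ⊗ [-1, 3, -3], so rank(T) ≤ 2.
These bounds meet, so rank(T) = 2.

rank(T) = 2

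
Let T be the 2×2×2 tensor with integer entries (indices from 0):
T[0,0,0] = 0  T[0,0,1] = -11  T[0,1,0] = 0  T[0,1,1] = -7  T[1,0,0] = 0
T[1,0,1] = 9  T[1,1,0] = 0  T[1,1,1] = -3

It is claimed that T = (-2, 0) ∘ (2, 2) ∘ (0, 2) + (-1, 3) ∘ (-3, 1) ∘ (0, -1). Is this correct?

Reconstruct entrywise from the claimed factors. For example, T[1,1,0] = 0 and Σₗ aₗ[1]bₗ[1]cₗ[0] = (0)·(2)·(0) + (3)·(1)·(0) = 0; checking all 8 entries, every one matches. The claim holds.

Yes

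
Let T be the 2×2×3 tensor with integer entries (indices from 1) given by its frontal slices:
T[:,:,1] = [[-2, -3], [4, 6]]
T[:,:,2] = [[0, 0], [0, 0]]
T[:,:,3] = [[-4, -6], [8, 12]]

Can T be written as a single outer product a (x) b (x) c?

If T = a (x) b (x) c then every fibre of T is a multiple of the corresponding factor, so read the factors off the fibres through the nonzero entry T[1,1,1] = -2.
The mode-1 fibre T[:,1,1] = [-2, 4] gives a = (1, -2) (primitive direction); the mode-2 fibre T[1,:,1] = [-2, -3] gives b = (2, 3); then c[k] = T[1,1,k] / (a[1]·b[1]) = [-2, 0, -4] / 2 = (-1, 0, -2).
Expanding (1, -2) (x) (2, 3) (x) (-1, 0, -2) reproduces all 12 entries of T, so T = (1, -2) (x) (2, 3) (x) (-1, 0, -2) and rank(T) ≤ 1.
Equivalently every frontal slice T[:,:,k] is c[k] times the rank-1 matrix (1, -2) (x) (2, 3). So T has rank 1 (it is nonzero).

Yes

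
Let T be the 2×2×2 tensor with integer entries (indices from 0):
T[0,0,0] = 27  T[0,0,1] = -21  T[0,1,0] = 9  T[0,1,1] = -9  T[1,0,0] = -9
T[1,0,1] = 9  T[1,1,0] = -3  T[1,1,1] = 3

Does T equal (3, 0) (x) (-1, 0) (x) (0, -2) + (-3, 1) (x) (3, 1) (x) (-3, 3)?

Reconstruct entrywise from the claimed factors. For example, T[0,0,1] = -21 and Σₗ aₗ[0]bₗ[0]cₗ[1] = (3)·(-1)·(-2) + (-3)·(3)·(3) = -21; checking all 8 entries, every one matches. The claim holds.

Yes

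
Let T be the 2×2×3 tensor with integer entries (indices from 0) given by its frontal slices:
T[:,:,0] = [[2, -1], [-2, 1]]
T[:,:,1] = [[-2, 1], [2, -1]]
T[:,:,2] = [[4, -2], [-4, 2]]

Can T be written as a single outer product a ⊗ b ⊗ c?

Yes

If T = a ⊗ b ⊗ c then every fibre of T is a multiple of the corresponding factor, so read the factors off the fibres through the nonzero entry T[0,0,0] = 2.
The mode-1 fibre T[:,0,0] = [2, -2] gives a = [1, -1] (primitive direction); the mode-2 fibre T[0,:,0] = [2, -1] gives b = [2, -1]; then c[k] = T[0,0,k] / (a[0]·b[0]) = [2, -2, 4] / 2 = [1, -1, 2].
Expanding [1, -1] ⊗ [2, -1] ⊗ [1, -1, 2] reproduces all 12 entries of T, so T = [1, -1] ⊗ [2, -1] ⊗ [1, -1, 2] and rank(T) ≤ 1.
Equivalently every frontal slice T[:,:,k] is c[k] times the rank-1 matrix [1, -1] ⊗ [2, -1]. So T has rank 1 (it is nonzero).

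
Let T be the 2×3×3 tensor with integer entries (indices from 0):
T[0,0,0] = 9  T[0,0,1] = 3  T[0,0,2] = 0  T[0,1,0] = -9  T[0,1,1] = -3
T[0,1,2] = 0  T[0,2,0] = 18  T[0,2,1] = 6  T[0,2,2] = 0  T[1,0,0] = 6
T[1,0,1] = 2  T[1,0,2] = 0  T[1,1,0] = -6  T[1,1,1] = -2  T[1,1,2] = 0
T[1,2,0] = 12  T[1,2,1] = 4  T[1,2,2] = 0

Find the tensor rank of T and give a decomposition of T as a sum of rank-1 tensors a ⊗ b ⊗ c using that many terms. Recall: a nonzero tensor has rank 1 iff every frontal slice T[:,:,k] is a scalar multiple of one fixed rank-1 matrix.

Lower bound: T ≠ 0 (e.g. T[0,0,0] = 9), so rank(T) ≥ 1.
Upper bound: if T = a ⊗ b ⊗ c then every fibre of T is a multiple of the corresponding factor, so read the factors off the fibres through the nonzero entry T[0,0,0] = 9.
The mode-1 fibre T[:,0,0] = [9, 6] gives a = [3, 2] (primitive direction); the mode-2 fibre T[0,:,0] = [9, -9, 18] gives b = [1, -1, 2]; then c[k] = T[0,0,k] / (a[0]·b[0]) = [9, 3, 0] / 3 = [3, 1, 0].
Expanding [3, 2] ⊗ [1, -1, 2] ⊗ [3, 1, 0] reproduces all 18 entries of T, so T = [3, 2] ⊗ [1, -1, 2] ⊗ [3, 1, 0] and rank(T) ≤ 1.
These bounds meet, so rank(T) = 1.

rank(T) = 1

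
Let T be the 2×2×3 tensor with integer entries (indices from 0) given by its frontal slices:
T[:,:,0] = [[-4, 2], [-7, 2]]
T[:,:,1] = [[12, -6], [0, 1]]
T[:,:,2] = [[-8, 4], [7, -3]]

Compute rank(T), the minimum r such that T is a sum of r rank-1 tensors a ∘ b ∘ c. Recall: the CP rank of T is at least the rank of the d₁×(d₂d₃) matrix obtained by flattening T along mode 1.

2

Lower bound: in the mode-1 unfolding of T (rows indexed by i, columns by (j,k)) the 2×2 minor on rows i ∈ {0, 1}, columns (j,k) ∈ {(0,0), (0,1)} is det [[-4, 12], [-7, 0]] = 84 ≠ 0, so that unfolding has rank ≥ 2 and hence rank(T) ≥ 2 (CP rank is at least every unfolding rank, though it can be larger).
Upper bound: with S_k = T[:,:,k], the two rank-1 terms a₁b₁ᵀ, a₂b₂ᵀ are the rank-1 members of the pencil x·S₀ + y·S₁.
det(x·S₀ + y·S₁) is 6·x² − 22·xy + 12·y² = 2·(x − 3·y)(3·x − 2·y), vanishing at (x:y) = (3:1) and (2:3).
M₁ = 3·S₀ + S₁ = [[0, 0], [-21, 7]] = (-7)·[0, 1][3, -1]ᵀ and M₂ = 2·S₀ + 3·S₁ = [[28, -14], [-14, 7]] = 7·[2, -1][2, -1]ᵀ, so take a₁ = [0, 1], b₁ = [3, -1], a₂ = [2, -1], b₂ = [2, -1].
Each slice is an integer combination of E₁ = a₁b₁ᵀ and E₂ = a₂b₂ᵀ: S₀ = −3·E₁ − E₂, S₁ = 2·E₁ + 3·E₂, S₂ = E₁ − 2·E₂; reading off coefficients, c₁ = [-3, 2, 1] and c₂ = [-1, 3, -2].
Hence T = [0, 1] ∘ [3, -1] ∘ [-3, 2, 1] + [2, -1] ∘ [2, -1] ∘ [-1, 3, -2], so rank(T) ≤ 2.
These bounds meet, so rank(T) = 2.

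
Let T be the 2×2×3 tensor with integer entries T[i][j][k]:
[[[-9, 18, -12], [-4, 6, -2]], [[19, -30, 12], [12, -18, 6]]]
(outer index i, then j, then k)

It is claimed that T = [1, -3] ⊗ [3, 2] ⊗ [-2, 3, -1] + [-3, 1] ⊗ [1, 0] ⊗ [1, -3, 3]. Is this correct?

Yes

Reconstruct entrywise from the claimed factors. For example, T[1,0,2] = 12 and Σₗ aₗ[1]bₗ[0]cₗ[2] = (-3)·(3)·(-1) + (1)·(1)·(3) = 12; checking all 12 entries, every one matches. The claim holds.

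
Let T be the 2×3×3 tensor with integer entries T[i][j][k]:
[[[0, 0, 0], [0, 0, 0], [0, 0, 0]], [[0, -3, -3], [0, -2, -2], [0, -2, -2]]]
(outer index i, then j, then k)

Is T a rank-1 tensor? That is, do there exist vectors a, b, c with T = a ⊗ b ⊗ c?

Yes

If T = a ⊗ b ⊗ c then every fibre of T is a multiple of the corresponding factor, so read the factors off the fibres through the nonzero entry T[1,0,1] = -3.
The mode-1 fibre T[:,0,1] = [0, -3] gives a = (0, 1) (primitive direction); the mode-2 fibre T[1,:,1] = [-3, -2, -2] gives b = (3, 2, 2); then c[k] = T[1,0,k] / (a[1]·b[0]) = [0, -3, -3] / 3 = (0, -1, -1).
Expanding (0, 1) ⊗ (3, 2, 2) ⊗ (0, -1, -1) reproduces all 18 entries of T, so T = (0, 1) ⊗ (3, 2, 2) ⊗ (0, -1, -1) and rank(T) ≤ 1.
Equivalently every frontal slice T[:,:,k] is c[k] times the rank-1 matrix (0, 1) ⊗ (3, 2, 2). So T has rank 1 (it is nonzero).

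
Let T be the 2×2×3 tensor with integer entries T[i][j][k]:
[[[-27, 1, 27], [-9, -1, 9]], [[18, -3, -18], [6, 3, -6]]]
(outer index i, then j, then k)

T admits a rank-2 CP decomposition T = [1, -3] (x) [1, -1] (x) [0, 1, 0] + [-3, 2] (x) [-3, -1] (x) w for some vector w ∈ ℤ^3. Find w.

w = [-3, 0, 3]

Subtract the known terms from T to get the rank-1 residual R = [-3, 2] (x) [-3, -1] (x) w, so R[i,j,k] = a[i]·b[j]·w[k]. Pick indices with nonzero a[0]·b[0] = (-3)·(-3) = 9. Only the fibre through (0,0,·) is needed: R[0,0,:] = T[0,0,:] − Σₗ aₗ[0]bₗ[0]cₗ = [-27, 1, 27] − (1)·(1)·[0, 1, 0] = [-27, 0, 27]. Then w[k] = R[0,0,k] / 9 for each k, giving w = [-27, 0, 27] / 9 = [-3, 0, 3].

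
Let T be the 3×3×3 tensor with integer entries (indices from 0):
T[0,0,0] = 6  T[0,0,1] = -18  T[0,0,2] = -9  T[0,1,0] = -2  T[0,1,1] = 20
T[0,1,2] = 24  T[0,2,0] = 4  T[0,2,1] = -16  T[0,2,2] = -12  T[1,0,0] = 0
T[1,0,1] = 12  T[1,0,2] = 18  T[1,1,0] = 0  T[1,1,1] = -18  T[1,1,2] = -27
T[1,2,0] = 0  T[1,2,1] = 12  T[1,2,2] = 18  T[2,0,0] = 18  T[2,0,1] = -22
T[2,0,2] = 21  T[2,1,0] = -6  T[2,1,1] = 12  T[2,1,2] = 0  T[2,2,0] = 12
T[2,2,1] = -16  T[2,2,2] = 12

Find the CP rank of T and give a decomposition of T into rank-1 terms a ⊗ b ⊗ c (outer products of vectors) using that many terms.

Lower bound: the mode-1 unfolding of T (rows indexed by i, columns by (j,k) = (0,0), (0,1), (0,2), (1,0), (1,1), (1,2), (2,0), (2,1), (2,2)) is [[6, -18, -9, -2, 20, 24, 4, -16, -12], [0, 12, 18, 0, -18, -27, 0, 12, 18], [18, -22, 21, -6, 12, 0, 12, -16, 12]].
There the 2×2 minor on rows i ∈ {0, 1}, columns (j,k) ∈ {(0,0), (0,1)} is det [[6, -18], [0, 12]] = 72 ≠ 0, so this unfolding has rank ≥ 2; CP rank is at least every unfolding rank, so rank(T) ≥ 2. (Unfolding ranks only ever bound the CP rank from below — rank(T) can be strictly larger than all of them — so the matching upper bound has to come from an explicit 2-term decomposition.)
Upper bound — finding two terms. Write S_k = T[:,:,k] for the frontal slices: S₀ = [[6, -2, 4], [0, 0, 0], [18, -6, 12]], S₁ = [[-18, 20, -16], [12, -18, 12], [-22, 12, -16]], S₂ = [[-9, 24, -12], [18, -27, 18], [21, 0, 12]].
If T = a₁ ⊗ b₁ ⊗ c₁ + a₂ ⊗ b₂ ⊗ c₂ then each S_k = c₁[k]·a₁b₁ᵀ + c₂[k]·a₂b₂ᵀ. S₀ and S₁ are linearly independent, so a₁b₁ᵀ and a₂b₂ᵀ must span the same plane of matrices: they are the rank-1 matrices of the form x·S₀ + y·S₁.
The 2×2 minor of x·S₀ + y·S₁ on rows {0,1}, columns {0,1} is −84·xy + 84·y² = (-84)·(x − y)(y), vanishing at (x:y) = (1:1) and (1:0).
M₁ = S₀ + S₁ = [[-12, 18, -12], [12, -18, 12], [-4, 6, -4]] = (-2)·[3, -3, 1][2, -3, 2]ᵀ and M₂ = S₀ = [[6, -2, 4], [0, 0, 0], [18, -6, 12]] = 2·[1, 0, 3][3, -1, 2]ᵀ, so take a₁ = [3, -3, 1], b₁ = [2, -3, 2], a₂ = [1, 0, 3], b₂ = [3, -1, 2].
Each slice is an integer combination of E₁ = a₁b₁ᵀ and E₂ = a₂b₂ᵀ: S₀ = 2·E₂, S₁ = −2·E₁ − 2·E₂, S₂ = −3·E₁ + 3·E₂; reading off coefficients, c₁ = [0, -2, -3] and c₂ = [2, -2, 3].
Hence T = [3, -3, 1] ⊗ [2, -3, 2] ⊗ [0, -2, -3] + [1, 0, 3] ⊗ [3, -1, 2] ⊗ [2, -2, 3], so rank(T) ≤ 2.
These bounds meet, so rank(T) = 2.

rank(T) = 2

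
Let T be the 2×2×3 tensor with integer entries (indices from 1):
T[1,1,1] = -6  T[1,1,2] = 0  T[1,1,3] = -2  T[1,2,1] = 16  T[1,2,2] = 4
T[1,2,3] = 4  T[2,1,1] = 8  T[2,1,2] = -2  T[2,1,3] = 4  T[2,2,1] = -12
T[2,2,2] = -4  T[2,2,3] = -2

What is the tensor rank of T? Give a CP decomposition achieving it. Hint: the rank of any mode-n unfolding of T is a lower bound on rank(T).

rank(T) = 3

Lower bound: in the mode-3 unfolding of T (rows indexed by k, columns by (i,j)) the 3×3 minor on rows k ∈ {1, 2, 3}, columns (i,j) ∈ {(1,1), (1,2), (2,1)} is det [[-6, 16, 8], [0, 4, -2], [-2, 4, 4]] = -16 ≠ 0, so that unfolding has rank ≥ 3 and hence rank(T) ≥ 3 (CP rank is at least every unfolding rank, though it can be larger).
Upper bound: T is a sum of 3 rank-1 terms, T = [1, -2] ⊗ [1, 0] ⊗ [-2, 2, -2] + [1, -1] ⊗ [1, -2] ⊗ [-4, -2, 0] + [2, -1] ⊗ [0, 1] ⊗ [4, 0, 2] (one valid choice — decompositions are not unique — normalised so each a, b is primitive with positive first nonzero entry; check it by expanding all entries), so rank(T) ≤ 3.
These bounds meet, so rank(T) = 3.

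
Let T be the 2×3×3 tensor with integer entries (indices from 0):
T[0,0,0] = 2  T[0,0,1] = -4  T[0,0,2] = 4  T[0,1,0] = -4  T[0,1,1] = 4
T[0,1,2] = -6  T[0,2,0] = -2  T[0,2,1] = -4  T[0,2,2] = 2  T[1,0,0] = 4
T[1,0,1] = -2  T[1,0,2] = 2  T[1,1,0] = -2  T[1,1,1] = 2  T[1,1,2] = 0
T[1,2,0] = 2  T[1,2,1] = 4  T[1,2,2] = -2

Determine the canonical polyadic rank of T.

Lower bound: in the mode-2 unfolding of T (rows indexed by j, columns by (i,k)) the 3×3 minor on rows j ∈ {0, 1, 2}, columns (i,k) ∈ {(0,0), (0,1), (0,2)} is det [[2, -4, 4], [-4, 4, -6], [-2, -4, 2]] = -16 ≠ 0, so that unfolding has rank ≥ 3 and hence rank(T) ≥ 3 (CP rank is at least every unfolding rank, though it can be larger).
Upper bound: T is a sum of 3 rank-1 terms, T = (1, -1) ⊗ (0, 1, 1) ⊗ (-2, 0, -2) + (1, -1) ⊗ (1, -1, 2) ⊗ (0, -2, 2) + (1, 2) ⊗ (1, -1, 0) ⊗ (2, -2, 2) (one valid choice — decompositions are not unique — normalised so each a, b is primitive with positive first nonzero entry; check it by expanding all entries), so rank(T) ≤ 3.
These bounds meet, so rank(T) = 3.

3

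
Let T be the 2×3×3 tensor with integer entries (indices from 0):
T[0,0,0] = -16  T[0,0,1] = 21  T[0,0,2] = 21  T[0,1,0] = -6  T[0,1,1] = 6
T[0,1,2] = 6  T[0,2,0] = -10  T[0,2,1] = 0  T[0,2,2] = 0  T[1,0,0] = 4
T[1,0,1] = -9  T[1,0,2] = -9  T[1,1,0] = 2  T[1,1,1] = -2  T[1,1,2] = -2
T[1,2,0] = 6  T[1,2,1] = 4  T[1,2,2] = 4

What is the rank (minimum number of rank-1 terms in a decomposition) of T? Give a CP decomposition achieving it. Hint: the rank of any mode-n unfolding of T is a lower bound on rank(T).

Lower bound: in the mode-2 unfolding of T (rows indexed by j, columns by (i,k)) the 2×2 minor on rows j ∈ {0, 1}, columns (i,k) ∈ {(0,0), (0,1)} is det [[-16, 21], [-6, 6]] = 30 ≠ 0, so that unfolding has rank ≥ 2 and hence rank(T) ≥ 2 (CP rank is at least every unfolding rank, though it can be larger).
Upper bound: with S_k = T[:,:,k], the two rank-1 terms a₁b₁ᵀ, a₂b₂ᵀ are the rank-1 members of the pencil x·S₀ + y·S₁.
The 2×2 minor of x·S₀ + y·S₁ on rows {0,1}, columns {0,1} is −8·x² − 4·xy + 12·y² = (-4)·(2·x + 3·y)(x − y), vanishing at (x:y) = (3:-2) and (1:1).
M₁ = 3·S₀ − 2·S₁ = [[-90, -30, -30], [30, 10, 10]] = (-10)·[3, -1][3, 1, 1]ᵀ and M₂ = S₀ + S₁ = [[5, 0, -10], [-5, 0, 10]] = 5·[1, -1][1, 0, -2]ᵀ, so take a₁ = [3, -1], b₁ = [3, 1, 1], a₂ = [1, -1], b₂ = [1, 0, -2].
Each slice is an integer combination of E₁ = a₁b₁ᵀ and E₂ = a₂b₂ᵀ: S₀ = −2·E₁ + 2·E₂, S₁ = 2·E₁ + 3·E₂, S₂ = 2·E₁ + 3·E₂; reading off coefficients, c₁ = [-2, 2, 2] and c₂ = [2, 3, 3].
Hence T = [3, -1] ∘ [3, 1, 1] ∘ [-2, 2, 2] + [1, -1] ∘ [1, 0, -2] ∘ [2, 3, 3], so rank(T) ≤ 2.
These bounds meet, so rank(T) = 2.

rank(T) = 2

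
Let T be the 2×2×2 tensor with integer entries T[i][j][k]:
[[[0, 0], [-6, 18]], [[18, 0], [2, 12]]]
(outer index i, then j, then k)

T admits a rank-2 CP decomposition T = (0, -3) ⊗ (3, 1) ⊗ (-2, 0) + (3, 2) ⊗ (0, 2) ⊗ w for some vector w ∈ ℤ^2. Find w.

Subtract the known terms from T to get the rank-1 residual R = (3, 2) ⊗ (0, 2) ⊗ w, so R[i,j,k] = a[i]·b[j]·w[k]. Pick indices with nonzero a[0]·b[1] = (3)·(2) = 6. Only the fibre through (0,1,·) is needed: R[0,1,:] = T[0,1,:] − Σₗ aₗ[0]bₗ[1]cₗ = [-6, 18] − (0)·(1)·(-2, 0) = [-6, 18]. Then w[k] = R[0,1,k] / 6 for each k, giving w = [-6, 18] / 6 = (-1, 3).

w = (-1, 3)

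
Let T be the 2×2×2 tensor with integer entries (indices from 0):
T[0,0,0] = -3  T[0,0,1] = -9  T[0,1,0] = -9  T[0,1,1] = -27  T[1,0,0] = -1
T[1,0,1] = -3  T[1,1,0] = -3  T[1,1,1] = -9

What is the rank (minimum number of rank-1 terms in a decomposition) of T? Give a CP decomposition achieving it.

Lower bound: T ≠ 0 (e.g. T[0,0,0] = -3), so rank(T) ≥ 1.
Upper bound: if T = a ⊗ b ⊗ c then every fibre of T is a multiple of the corresponding factor, so read the factors off the fibres through the nonzero entry T[0,0,0] = -3.
The mode-1 fibre T[:,0,0] = [-3, -1] gives a = [3, 1] (primitive direction); the mode-2 fibre T[0,:,0] = [-3, -9] gives b = [1, 3]; then c[k] = T[0,0,k] / (a[0]·b[0]) = [-3, -9] / 3 = [-1, -3].
Expanding [3, 1] ⊗ [1, 3] ⊗ [-1, -3] reproduces all 8 entries of T, so T = [3, 1] ⊗ [1, 3] ⊗ [-1, -3] and rank(T) ≤ 1.
These bounds meet, so rank(T) = 1.

rank(T) = 1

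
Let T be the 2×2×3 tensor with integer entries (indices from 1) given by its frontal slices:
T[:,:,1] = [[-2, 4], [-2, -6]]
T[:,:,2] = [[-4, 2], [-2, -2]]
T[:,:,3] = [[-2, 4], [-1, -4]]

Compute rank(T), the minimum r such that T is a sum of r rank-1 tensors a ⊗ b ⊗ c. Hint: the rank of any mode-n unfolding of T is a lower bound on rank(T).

3

Lower bound: the mode-3 unfolding of T (rows indexed by k, columns by (i,j) = (1,1), (1,2), (2,1), (2,2)) is [[-2, 4, -2, -6], [-4, 2, -2, -2], [-2, 4, -1, -4]].
There the 3×3 minor on rows k ∈ {1, 2, 3}, columns (i,j) ∈ {(1,1), (1,2), (2,1)} is det [[-2, 4, -2], [-4, 2, -2], [-2, 4, -1]] = 12 ≠ 0, so this unfolding has rank ≥ 3; CP rank is at least every unfolding rank, so rank(T) ≥ 3. (This is only a lower bound: in general the CP rank may exceed every unfolding rank, so we still need to exhibit 3 rank-1 terms summing to T.)
Upper bound: T is a sum of 3 rank-1 terms, T = [0, 1] ⊗ [1, 2] ⊗ [-2, -2, -1] + [1, -1] ⊗ [0, 1] ⊗ [2, -2, 2] + [1, 0] ⊗ [1, -1] ⊗ [-2, -4, -2] (written with every a and b primitive with positive leading entry and the scale carried by c; CP decompositions are not unique, and this one is verified by expanding entrywise), so rank(T) ≤ 3.
These bounds meet, so rank(T) = 3.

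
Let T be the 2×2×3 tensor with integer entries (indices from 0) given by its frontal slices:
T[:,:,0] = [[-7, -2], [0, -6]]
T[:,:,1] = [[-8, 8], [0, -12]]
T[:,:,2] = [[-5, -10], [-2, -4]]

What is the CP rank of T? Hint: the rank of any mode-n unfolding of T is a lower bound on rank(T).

3

Lower bound: the mode-3 unfolding of T (rows indexed by k, columns by (i,j) = (0,0), (0,1), (1,0), (1,1)) is [[-7, -2, 0, -6], [-8, 8, 0, -12], [-5, -10, -2, -4]].
There the 3×3 minor on rows k ∈ {0, 1, 2}, columns (i,j) ∈ {(0,0), (0,1), (1,0)} is det [[-7, -2, 0], [-8, 8, 0], [-5, -10, -2]] = 144 ≠ 0, so this unfolding has rank ≥ 3; CP rank is at least every unfolding rank, so rank(T) ≥ 3. (This is only a lower bound: in general the CP rank may exceed every unfolding rank, so we still need to exhibit 3 rank-1 terms summing to T.)
Upper bound: T is a sum of 3 rank-1 terms, T = [1, 0] (x) [1, 2] (x) [-2, 2, -4] + [1, 2] (x) [1, 2] (x) [-1, -2, -1] + [2, -1] (x) [1, -1] (x) [-2, -4, 0] (one valid choice — decompositions are not unique — normalised so each a, b is primitive with positive first nonzero entry; check it by expanding all entries), so rank(T) ≤ 3.
These bounds meet, so rank(T) = 3.
Check entry T[0,0,1] = -8: (1)·(1)·(2) + (1)·(1)·(-2) + (2)·(1)·(-4) = -8.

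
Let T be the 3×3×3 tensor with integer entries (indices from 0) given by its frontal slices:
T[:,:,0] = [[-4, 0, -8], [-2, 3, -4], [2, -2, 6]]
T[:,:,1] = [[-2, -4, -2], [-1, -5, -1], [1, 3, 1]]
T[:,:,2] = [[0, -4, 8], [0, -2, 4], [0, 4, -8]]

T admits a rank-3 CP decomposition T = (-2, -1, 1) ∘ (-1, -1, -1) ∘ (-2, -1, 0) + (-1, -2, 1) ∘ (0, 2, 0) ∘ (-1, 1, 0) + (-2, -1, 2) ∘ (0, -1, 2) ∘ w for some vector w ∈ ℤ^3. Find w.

w = (1, 0, -2)

Subtract the known terms from T to get the rank-1 residual R = (-2, -1, 2) ∘ (0, -1, 2) ∘ w, so R[i,j,k] = a[i]·b[j]·w[k]. Pick indices with nonzero a[0]·b[1] = (-2)·(-1) = 2. Only the fibre through (0,1,·) is needed: R[0,1,:] = T[0,1,:] − Σₗ aₗ[0]bₗ[1]cₗ = [0, -4, -4] − (-2)·(-1)·(-2, -1, 0) − (-1)·(2)·(-1, 1, 0) = [2, 0, -4]. Then w[k] = R[0,1,k] / 2 for each k, giving w = [2, 0, -4] / 2 = (1, 0, -2).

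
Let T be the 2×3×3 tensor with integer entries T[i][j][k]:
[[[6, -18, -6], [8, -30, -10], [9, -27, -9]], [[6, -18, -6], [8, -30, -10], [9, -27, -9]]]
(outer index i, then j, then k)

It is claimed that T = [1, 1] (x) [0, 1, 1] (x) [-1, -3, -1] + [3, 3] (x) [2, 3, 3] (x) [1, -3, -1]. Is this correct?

No

Reconstruct entry (0,2,0) from the claimed factors: Σₗ aₗ[0]bₗ[2]cₗ[0] = (1)·(1)·(-1) + (3)·(3)·(1) = 8, but T[0,2,0] = 9. The claim is false.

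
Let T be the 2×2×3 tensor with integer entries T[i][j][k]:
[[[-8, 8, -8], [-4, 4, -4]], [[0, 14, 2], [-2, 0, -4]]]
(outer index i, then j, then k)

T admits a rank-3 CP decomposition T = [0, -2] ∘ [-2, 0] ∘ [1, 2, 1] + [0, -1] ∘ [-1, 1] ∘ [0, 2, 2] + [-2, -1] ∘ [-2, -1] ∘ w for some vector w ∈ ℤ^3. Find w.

w = [-2, 2, -2]

Subtract the known terms from T to get the rank-1 residual R = [-2, -1] ∘ [-2, -1] ∘ w, so R[i,j,k] = a[i]·b[j]·w[k]. Pick indices with nonzero a[0]·b[0] = (-2)·(-2) = 4. Only the fibre through (0,0,·) is needed: R[0,0,:] = T[0,0,:] − Σₗ aₗ[0]bₗ[0]cₗ = [-8, 8, -8] − (0)·(-2)·[1, 2, 1] − (0)·(-1)·[0, 2, 2] = [-8, 8, -8]. Then w[k] = R[0,0,k] / 4 for each k, giving w = [-8, 8, -8] / 4 = [-2, 2, -2].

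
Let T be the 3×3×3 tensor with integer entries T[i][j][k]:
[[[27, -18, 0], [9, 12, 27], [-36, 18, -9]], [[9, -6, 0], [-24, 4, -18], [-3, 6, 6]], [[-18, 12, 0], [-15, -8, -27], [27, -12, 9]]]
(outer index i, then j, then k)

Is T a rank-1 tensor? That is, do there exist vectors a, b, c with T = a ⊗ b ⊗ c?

No

The mode-3 unfolding of T (rows indexed by k, columns by (i,j) = (0,0), (0,1), (0,2), (1,0), (1,1), (1,2), (2,0), (2,1), (2,2)) is [[27, 9, -36, 9, -24, -3, -18, -15, 27], [-18, 12, 18, -6, 4, 6, 12, -8, -12], [0, 27, -9, 0, -18, 6, 0, -27, 9]].
There the 2×2 minor on rows k ∈ {0, 1}, columns (i,j) ∈ {(0,0), (0,1)} is det [[27, 9], [-18, 12]] = 486 ≠ 0, so this unfolding has rank ≥ 2; CP rank is at least every unfolding rank, so rank(T) ≥ 2.
In particular rank(T) ≥ 2 > 1, so T is not rank-1.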